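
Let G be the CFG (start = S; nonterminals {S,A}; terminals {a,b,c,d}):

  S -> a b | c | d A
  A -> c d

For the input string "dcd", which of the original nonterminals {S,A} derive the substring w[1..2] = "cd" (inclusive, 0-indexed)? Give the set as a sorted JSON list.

CNF form of G:
  S -> T1 A | T2 T3 | c
  A -> T0 T1
  T0 -> c
  T1 -> d
  T2 -> a
  T3 -> b

CYK table (by increasing span) — only the sub-triangle for w[1..2]:
  T[1,1] 'c' = {S,T0}  orig:{S}
  T[2,2] 'd' = {T1}  orig:{}
  T[1,2] 'cd' = {A}

Original NTs in T[1,2] deriving "cd": ["A"]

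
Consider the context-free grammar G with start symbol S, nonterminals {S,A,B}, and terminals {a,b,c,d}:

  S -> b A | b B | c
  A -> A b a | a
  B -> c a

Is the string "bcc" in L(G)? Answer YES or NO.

Convert to CNF:
  S -> T0 A | T0 B | c
  A -> A X3 | a
  B -> T2 T1
  T0 -> b
  T1 -> a
  T2 -> c
  X3 -> T0 T1

Fill CYK table bottom-up:
  [0..0]={T0}  "b"  orig:{}
  [1..1]={S,T2}  "c"  orig:{S}
  [2..2]={S,T2}  "c"  orig:{S}
  [0..1]=∅  "bc"
  [1..2]=∅  "cc"
  [0..2]=∅  "bcc"

S ∉ T[0,2] ⇒ NO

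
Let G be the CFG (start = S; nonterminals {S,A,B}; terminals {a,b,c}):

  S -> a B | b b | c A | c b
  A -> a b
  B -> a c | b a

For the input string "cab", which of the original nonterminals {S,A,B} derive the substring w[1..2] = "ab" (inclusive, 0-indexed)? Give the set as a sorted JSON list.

Convert to CNF:
  S -> T0 B | T1 T1 | T2 A | T2 T1
  A -> T0 T1
  B -> T0 T2 | T1 T0
  T0 -> a
  T1 -> b
  T2 -> c

Fill CYK table bottom-up (cells [i..j] with 1 ≤ i ≤ j ≤ 2 only):
  cell(1,1) a: {T0}  orig:{}
  cell(2,2) b: {T1}  orig:{}
  cell(1,2) ab: {A}

Original NTs in T[1,2] deriving "ab": ["A"]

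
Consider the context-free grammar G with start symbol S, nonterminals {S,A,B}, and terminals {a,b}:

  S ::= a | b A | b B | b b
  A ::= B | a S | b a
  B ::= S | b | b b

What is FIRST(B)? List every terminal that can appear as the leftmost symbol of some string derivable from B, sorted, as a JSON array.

FIRST sets, iterate to fixpoint:
pass 1:
  A via A→a S: +{a}
  A via A→b a: +{b}
  B via B→b: +{b}
  S via S→a: +{a}
  S via S→b A: +{b}
  FIRST(S)={a,b}  FIRST(A)={a,b}  FIRST(B)={b}
pass 2:
  B via B→S: +{a}
  FIRST(S)={a,b}  FIRST(A)={a,b}  FIRST(B)={a,b}
pass 3: (no change)
  FIRST(S)={a,b}  FIRST(A)={a,b}  FIRST(B)={a,b}

FIRST(B) = ["a", "b"]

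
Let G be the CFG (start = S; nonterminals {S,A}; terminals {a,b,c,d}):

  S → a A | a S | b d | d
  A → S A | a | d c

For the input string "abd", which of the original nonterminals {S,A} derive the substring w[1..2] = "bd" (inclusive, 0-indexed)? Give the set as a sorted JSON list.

CNF form of G:
  S -> T2 A | T2 S | T3 T0 | d
  A -> S A | T0 T1 | a
  T0 -> d
  T1 -> c
  T2 -> a
  T3 -> b

Fill CYK table bottom-up — only the sub-triangle for w[1..2]:
  cell(1,1) b: {T3}  orig:{}
  cell(2,2) d: {S,T0}  orig:{S}
  cell(1,2) bd: {S}

Original NTs in T[1,2] deriving "bd": ["S"]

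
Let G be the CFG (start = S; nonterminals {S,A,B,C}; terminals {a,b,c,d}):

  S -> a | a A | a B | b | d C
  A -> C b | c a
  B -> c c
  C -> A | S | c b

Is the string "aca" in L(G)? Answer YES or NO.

CNF form of G:
  S -> T2 A | T2 B | T3 C | a | b
  A -> C T0 | T1 T2
  B -> T1 T1
  C -> C T0 | T1 T0 | T1 T2 | T2 A | T2 B | T3 C | a | b
  T0 -> b
  T1 -> c
  T2 -> a
  T3 -> d

Fill CYK table bottom-up:
  T[0,0] 'a' = {C,S,T2}  orig:{C,S}
  T[1,1] 'c' = {T1}  orig:{}
  T[2,2] 'a' = {C,S,T2}  orig:{C,S}
  T[0,1] 'ac' = ∅
  T[1,2] 'ca' = {A,C}
  T[0,2] 'aca' = {C,S}

S ∈ T[0,2] ⇒ YES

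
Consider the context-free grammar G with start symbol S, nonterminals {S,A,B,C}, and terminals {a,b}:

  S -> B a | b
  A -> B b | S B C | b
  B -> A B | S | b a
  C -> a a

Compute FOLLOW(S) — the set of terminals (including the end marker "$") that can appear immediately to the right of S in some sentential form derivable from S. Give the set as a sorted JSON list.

FIRST sets, iterate to fixpoint:
iter 1:
  A via A→b: +{b}
  B via B→A B: +{b}
  C via C→a a: +{a}
  S via S→B a: +{b}
  FIRST[S]={b}  FIRST[A]={b}  FIRST[B]={b}  FIRST[C]={a}
iter 2: (no change)
  FIRST[S]={b}  FIRST[A]={b}  FIRST[B]={b}  FIRST[C]={a}

FOLLOW sets:
seed FOLLOW(S) with $
[1]
  A→B b: FOLLOW(B) ⊇ FIRST(b) = {b}; new: +{b}
  A→S B C: FOLLOW(S) ⊇ FIRST(B) = {b}; new: +{b}
  A→S B C: FOLLOW(B) ⊇ FIRST(C) = {a}; new: +{a}
  B→A B: FOLLOW(A) ⊇ FIRST(B) = {b}; new: +{b}
  B→S: FOLLOW(S) ⊇ FOLLOW(B) ⊇ {a,b}; new: +{a}
  FOLLOW(S)={$,a,b}  FOLLOW(A)={b}  FOLLOW(B)={a,b}  FOLLOW(C)={}
[2]
  A→S B C: FOLLOW(C) ⊇ FOLLOW(A) ⊇ {b}; new: +{b}
  FOLLOW(S)={$,a,b}  FOLLOW(A)={b}  FOLLOW(B)={a,b}  FOLLOW(C)={b}
[3] (no change)
  FOLLOW(S)={$,a,b}  FOLLOW(A)={b}  FOLLOW(B)={a,b}  FOLLOW(C)={b}

FOLLOW(S) = ["$", "a", "b"]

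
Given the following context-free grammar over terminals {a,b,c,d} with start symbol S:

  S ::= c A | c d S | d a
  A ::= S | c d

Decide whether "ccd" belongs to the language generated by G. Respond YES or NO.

CNF form of G:
  S -> T0 A | T0 X4 | T1 T2
  A -> T0 A | T0 T1 | T0 X3 | T1 T2
  T0 -> c
  T1 -> d
  T2 -> a
  X3 -> T1 S
  X4 -> T1 S

Fill CYK table bottom-up:
  cell(0,0) c: {T0}  orig:{}
  cell(1,1) c: {T0}  orig:{}
  cell(2,2) d: {T1}  orig:{}
  cell(0,1) cc: ∅
  cell(1,2) cd: {A}
  cell(0,2) ccd: {A,S}

S ∈ T[0,2] ⇒ YES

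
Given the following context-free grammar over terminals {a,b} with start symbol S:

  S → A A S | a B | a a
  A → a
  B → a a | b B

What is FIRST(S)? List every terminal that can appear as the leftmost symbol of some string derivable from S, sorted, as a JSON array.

Compute FIRST by fixpoint:
pass 1:
  A via A→a: +{a}
  B via B→a a: +{a}
  B via B→b B: +{b}
  S via S→A A S: +{a}
  FIRST(S)={a}  FIRST(A)={a}  FIRST(B)={a,b}
pass 2: — fixpoint
  FIRST(S)={a}  FIRST(A)={a}  FIRST(B)={a,b}

FIRST(S) = ["a"]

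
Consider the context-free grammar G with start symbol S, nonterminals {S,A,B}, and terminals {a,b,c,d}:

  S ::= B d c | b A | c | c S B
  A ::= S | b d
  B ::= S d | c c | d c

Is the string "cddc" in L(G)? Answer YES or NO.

CNF form of G:
  S -> B X5 | T1 X6 | T2 A | c
  A -> B X3 | T1 X4 | T2 A | T2 T0 | c
  B -> S T0 | T0 T1 | T1 T1
  T0 -> d
  T1 -> c
  T2 -> b
  X3 -> T0 T1
  X4 -> S B
  X5 -> T0 T1
  X6 -> S B

CYK table (by increasing span):
  cell(0,0) c: {A,S,T1}  orig:{A,S}
  cell(1,1) d: {T0}  orig:{}
  cell(2,2) d: {T0}  orig:{}
  cell(3,3) c: {A,S,T1}  orig:{A,S}
  cell(0,1) cd: {B}
  cell(1,2) dd: ∅
  cell(2,3) dc: {B,X3,X5}  orig:{B}
  cell(0,2) cdd: ∅
  cell(1,3) ddc: ∅
  cell(0,3) cddc: {A,S}

S ∈ T[0,3] ⇒ YES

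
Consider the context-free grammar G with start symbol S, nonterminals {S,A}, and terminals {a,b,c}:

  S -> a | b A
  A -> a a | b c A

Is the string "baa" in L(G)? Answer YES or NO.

Convert to CNF:
  S -> T1 A | a
  A -> T0 T0 | T1 X3
  T0 -> a
  T1 -> b
  T2 -> c
  X3 -> T2 A

CYK fill:
  cell(0,0) b: {T1}  orig:{}
  cell(1,1) a: {S,T0}  orig:{S}
  cell(2,2) a: {S,T0}  orig:{S}
  cell(0,1) ba: ∅
  cell(1,2) aa: {A}
  cell(0,2) baa: {S}

S ∈ T[0,2] ⇒ YES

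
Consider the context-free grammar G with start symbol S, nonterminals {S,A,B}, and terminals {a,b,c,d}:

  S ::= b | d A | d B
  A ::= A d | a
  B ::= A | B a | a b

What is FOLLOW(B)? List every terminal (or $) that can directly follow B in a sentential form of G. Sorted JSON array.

FIRST sets, iterate to fixpoint:
pass 1:
  A via A→a: +{a}
  B via B→A: +{a}
  S via S→b: +{b}
  S via S→d A: +{d}
  FIRST[S]={b,d}  FIRST[A]={a}  FIRST[B]={a}
pass 2: — fixpoint
  FIRST[S]={b,d}  FIRST[A]={a}  FIRST[B]={a}

FOLLOW sets:
initialize: $ ∈ FOLLOW(S)
iter 1:
  A→A d: FOLLOW(A) ⊇ FIRST(d) = {d}; new: +{d}
  B→B a: FOLLOW(B) ⊇ FIRST(a) = {a}; new: +{a}
  S→d A: FOLLOW(A) ⊇ FOLLOW(S) ⊇ {$}; new: +{$}
  S→d B: FOLLOW(B) ⊇ FOLLOW(S) ⊇ {$}; new: +{$}
  FOLLOW[S]={$}  FOLLOW[A]={$,d}  FOLLOW[B]={$,a}
iter 2:
  B→A: FOLLOW(A) ⊇ FOLLOW(B) ⊇ {$,a}; new: +{a}
  FOLLOW[S]={$}  FOLLOW[A]={$,a,d}  FOLLOW[B]={$,a}
iter 3: done
  FOLLOW[S]={$}  FOLLOW[A]={$,a,d}  FOLLOW[B]={$,a}

FOLLOW(B) = ["$", "a"]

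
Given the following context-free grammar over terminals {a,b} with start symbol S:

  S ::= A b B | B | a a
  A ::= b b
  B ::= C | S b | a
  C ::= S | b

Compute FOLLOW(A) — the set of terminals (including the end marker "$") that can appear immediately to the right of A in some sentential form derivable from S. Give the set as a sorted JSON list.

FIRST sets, iterate to fixpoint:
[1]
  A via A→b b: +{b}
  B via B→a: +{a}
  C via C→b: +{b}
  S via S→A b B: +{b}
  S via S→B: +{a}
  FIRST[S]={a,b}  FIRST[A]={b}  FIRST[B]={a}  FIRST[C]={b}
[2]
  B via B→C: +{b}
  C via C→S: +{a}
  FIRST[S]={a,b}  FIRST[A]={b}  FIRST[B]={a,b}  FIRST[C]={a,b}
[3] (no change)
  FIRST[S]={a,b}  FIRST[A]={b}  FIRST[B]={a,b}  FIRST[C]={a,b}

Compute FOLLOW by fixpoint:
initialize: $ ∈ FOLLOW(S)
iter 1:
  B→S b: FOLLOW(S) ⊇ FIRST(b) = {b}; new: +{b}
  S→A b B: FOLLOW(A) ⊇ FIRST(b) = {b}; new: +{b}
  S→A b B: FOLLOW(B) ⊇ FOLLOW(S) ⊇ {$,b}; new: +{$,b}
  FOLLOW(S)={$,b}  FOLLOW(A)={b}  FOLLOW(B)={$,b}  FOLLOW(C)={}
iter 2:
  B→C: FOLLOW(C) ⊇ FOLLOW(B) ⊇ {$,b}; new: +{$,b}
  FOLLOW(S)={$,b}  FOLLOW(A)={b}  FOLLOW(B)={$,b}  FOLLOW(C)={$,b}
iter 3: — fixpoint
  FOLLOW(S)={$,b}  FOLLOW(A)={b}  FOLLOW(B)={$,b}  FOLLOW(C)={$,b}

FOLLOW(A) = ["b"]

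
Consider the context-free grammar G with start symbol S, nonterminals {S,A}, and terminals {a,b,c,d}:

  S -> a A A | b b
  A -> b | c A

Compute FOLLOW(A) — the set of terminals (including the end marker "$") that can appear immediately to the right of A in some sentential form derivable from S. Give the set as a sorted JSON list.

Compute FIRST by fixpoint:
round 1:
  A via A→b: +{b}
  A via A→c A: +{c}
  S via S→a A A: +{a}
  S via S→b b: +{b}
  FIRST[S]={a,b}  FIRST[A]={b,c}
round 2: (stable)
  FIRST[S]={a,b}  FIRST[A]={b,c}

FOLLOW iteration:
initialize: $ ∈ FOLLOW(S)
iter 1:
  S→a A A: FOLLOW(A) ⊇ FIRST(A) = {b,c}; new: +{b,c}
  S→a A A: FOLLOW(A) ⊇ FOLLOW(S) ⊇ {$}; new: +{$}
  FOLLOW[S]={$}  FOLLOW[A]={$,b,c}
iter 2: (no change)
  FOLLOW[S]={$}  FOLLOW[A]={$,b,c}

FOLLOW(A) = ["$", "b", "c"]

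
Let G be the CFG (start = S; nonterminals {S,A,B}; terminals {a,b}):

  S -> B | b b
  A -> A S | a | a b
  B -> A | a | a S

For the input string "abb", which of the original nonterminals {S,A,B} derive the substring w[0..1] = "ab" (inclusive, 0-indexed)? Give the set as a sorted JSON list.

CNF form of G:
  S -> A S | T0 S | T0 T1 | T1 T1 | a
  A -> A S | T0 T1 | a
  B -> A S | T0 S | T0 T1 | a
  T0 -> a
  T1 -> b

CYK fill (cells [i..j] with 0 ≤ i ≤ j ≤ 1 only):
  cell(0,0) a: {A,B,S,T0}  orig:{A,B,S}
  cell(1,1) b: {T1}  orig:{}
  cell(0,1) ab: {A,B,S}

Original NTs in T[0,1] deriving "ab": ["A", "B", "S"]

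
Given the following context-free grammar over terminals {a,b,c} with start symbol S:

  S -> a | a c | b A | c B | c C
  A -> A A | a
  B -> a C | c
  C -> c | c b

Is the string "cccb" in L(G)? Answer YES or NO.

CNF form of G:
  S -> T0 T1 | T1 B | T1 C | T2 A | a
  A -> A A | a
  B -> T0 C | c
  C -> T1 T2 | c
  T0 -> a
  T1 -> c
  T2 -> b

CYK table (by increasing span):
  T[0,0] 'c' = {B,C,T1}  orig:{B,C}
  T[1,1] 'c' = {B,C,T1}  orig:{B,C}
  T[2,2] 'c' = {B,C,T1}  orig:{B,C}
  T[3,3] 'b' = {T2}  orig:{}
  T[0,1] 'cc' = {S}
  T[1,2] 'cc' = {S}
  T[2,3] 'cb' = {C}
  T[0,2] 'ccc' = ∅
  T[1,3] 'ccb' = {S}
  T[0,3] 'cccb' = ∅

S ∉ T[0,3] ⇒ NO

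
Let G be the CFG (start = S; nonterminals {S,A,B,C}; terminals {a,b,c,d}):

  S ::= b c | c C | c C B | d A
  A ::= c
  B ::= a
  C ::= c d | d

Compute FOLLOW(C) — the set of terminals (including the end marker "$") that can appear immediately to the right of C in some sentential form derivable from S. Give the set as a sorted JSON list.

Compute FIRST by fixpoint:
round 1:
  A via A→c: +{c}
  B via B→a: +{a}
  C via C→c d: +{c}
  C via C→d: +{d}
  S via S→b c: +{b}
  S via S→c C: +{c}
  S via S→d A: +{d}
  FIRST[S]={b,c,d}  FIRST[A]={c}  FIRST[B]={a}  FIRST[C]={c,d}
round 2: (stable)
  FIRST[S]={b,c,d}  FIRST[A]={c}  FIRST[B]={a}  FIRST[C]={c,d}

FOLLOW sets:
seed FOLLOW(S) with $
round 1:
  S→c C: FOLLOW(C) ⊇ FOLLOW(S) ⊇ {$}; new: +{$}
  S→c C B: FOLLOW(C) ⊇ FIRST(B) = {a}; new: +{a}
  S→c C B: FOLLOW(B) ⊇ FOLLOW(S) ⊇ {$}; new: +{$}
  S→d A: FOLLOW(A) ⊇ FOLLOW(S) ⊇ {$}; new: +{$}
  FOLLOW(S)={$}  FOLLOW(A)={$}  FOLLOW(B)={$}  FOLLOW(C)={$,a}
round 2: — fixpoint
  FOLLOW(S)={$}  FOLLOW(A)={$}  FOLLOW(B)={$}  FOLLOW(C)={$,a}

FOLLOW(C) = ["$", "a"]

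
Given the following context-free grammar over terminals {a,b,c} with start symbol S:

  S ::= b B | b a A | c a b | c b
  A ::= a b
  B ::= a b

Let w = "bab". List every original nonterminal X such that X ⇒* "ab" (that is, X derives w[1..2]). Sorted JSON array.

CNF form of G:
  S -> T1 B | T1 X3 | T2 T1 | T2 X4
  A -> T0 T1
  B -> T0 T1
  T0 -> a
  T1 -> b
  T2 -> c
  X3 -> T0 A
  X4 -> T0 T1

Fill CYK table bottom-up (cells [i..j] with 1 ≤ i ≤ j ≤ 2 only):
  cell(1,1) a: {T0}  orig:{}
  cell(2,2) b: {T1}  orig:{}
  cell(1,2) ab: {A,B,X4}  orig:{A,B}

Original NTs in T[1,2] deriving "ab": ["A", "B"]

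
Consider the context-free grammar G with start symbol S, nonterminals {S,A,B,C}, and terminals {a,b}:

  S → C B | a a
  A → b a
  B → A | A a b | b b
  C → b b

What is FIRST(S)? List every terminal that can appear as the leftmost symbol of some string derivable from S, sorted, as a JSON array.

FIRST iteration:
pass 1:
  A via A→b a: +{b}
  B via B→A: +{b}
  C via C→b b: +{b}
  S via S→C B: +{b}
  S via S→a a: +{a}
  S: {a,b}  A: {b}  B: {b}  C: {b}
pass 2: — fixpoint
  S: {a,b}  A: {b}  B: {b}  C: {b}

FIRST(S) = ["a", "b"]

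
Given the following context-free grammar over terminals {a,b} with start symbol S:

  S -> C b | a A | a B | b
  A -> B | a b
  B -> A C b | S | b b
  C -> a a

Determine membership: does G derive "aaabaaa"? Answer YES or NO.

CNF form of G:
  S -> C T0 | T1 A | T1 B | b
  A -> A X2 | C T0 | T0 T0 | T1 A | T1 B | T1 T0 | b
  B -> A X3 | C T0 | T0 T0 | T1 A | T1 B | b
  C -> T1 T1
  T0 -> b
  T1 -> a
  X2 -> C T0
  X3 -> C T0

CYK table (by increasing span):
  T[0,0] 'a' = {T1}  orig:{}
  T[1,1] 'a' = {T1}  orig:{}
  T[2,2] 'a' = {T1}  orig:{}
  T[3,3] 'b' = {A,B,S,T0}  orig:{A,B,S}
  T[4,4] 'a' = {T1}  orig:{}
  T[5,5] 'a' = {T1}  orig:{}
  T[6,6] 'a' = {T1}  orig:{}
  T[0,1] 'aa' = {C}
  T[1,2] 'aa' = {C}
  T[2,3] 'ab' = {A,B,S}
  T[3,4] 'ba' = ∅
  T[4,5] 'aa' = {C}
  T[5,6] 'aa' = {C}
  T[0,2] 'aaa' = ∅
  T[1,3] 'aab' = {A,B,S,X2,X3}  orig:{A,B,S}
  T[2,4] 'aba' = ∅
  T[3,5] 'baa' = ∅
  T[4,6] 'aaa' = ∅
  T[0,3] 'aaab' = {A,B,S}
  T[1,4] 'aaba' = ∅
  T[2,5] 'abaa' = ∅
  T[3,6] 'baaa' = ∅
  T[0,4] 'aaaba' = ∅
  T[1,5] 'aabaa' = ∅
  T[2,6] 'abaaa' = ∅
  T[0,5] 'aaabaa' = ∅
  T[1,6] 'aabaaa' = ∅
  T[0,6] 'aaabaaa' = ∅

S ∉ T[0,6] ⇒ NO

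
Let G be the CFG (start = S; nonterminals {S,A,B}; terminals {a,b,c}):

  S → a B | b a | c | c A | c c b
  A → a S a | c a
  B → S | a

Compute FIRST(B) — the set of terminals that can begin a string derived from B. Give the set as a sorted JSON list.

FIRST iteration:
round 1:
  A via A→a S a: +{a}
  A via A→c a: +{c}
  B via B→a: +{a}
  S via S→a B: +{a}
  S via S→b a: +{b}
  S via S→c: +{c}
  S: {a,b,c}  A: {a,c}  B: {a}
round 2:
  B via B→S: +{b,c}
  S: {a,b,c}  A: {a,c}  B: {a,b,c}
round 3: — fixpoint
  S: {a,b,c}  A: {a,c}  B: {a,b,c}

FIRST(B) = ["a", "b", "c"]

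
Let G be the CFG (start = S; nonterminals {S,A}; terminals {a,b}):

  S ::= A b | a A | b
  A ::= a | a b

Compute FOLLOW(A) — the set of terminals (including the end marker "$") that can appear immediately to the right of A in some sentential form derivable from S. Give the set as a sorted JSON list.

FIRST sets, iterate to fixpoint:
pass 1:
  A via A→a: +{a}
  S via S→A b: +{a}
  S via S→b: +{b}
  FIRST[S]={a,b}  FIRST[A]={a}
pass 2: (no change)
  FIRST[S]={a,b}  FIRST[A]={a}

Compute FOLLOW by fixpoint:
initialize: $ ∈ FOLLOW(S)
iter 1:
  S→A b: FOLLOW(A) ⊇ FIRST(b) = {b}; new: +{b}
  S→a A: FOLLOW(A) ⊇ FOLLOW(S) ⊇ {$}; new: +{$}
  FOLLOW[S]={$}  FOLLOW[A]={$,b}
iter 2: (stable)
  FOLLOW[S]={$}  FOLLOW[A]={$,b}

FOLLOW(A) = ["$", "b"]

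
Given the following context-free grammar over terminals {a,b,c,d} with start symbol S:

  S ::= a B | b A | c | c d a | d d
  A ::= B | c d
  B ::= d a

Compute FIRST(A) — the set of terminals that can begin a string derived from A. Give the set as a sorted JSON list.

FIRST sets, iterate to fixpoint:
[1]
  A via A→c d: +{c}
  B via B→d a: +{d}
  S via S→a B: +{a}
  S via S→b A: +{b}
  S via S→c: +{c}
  S via S→d d: +{d}
  S: {a,b,c,d}  A: {c}  B: {d}
[2]
  A via A→B: +{d}
  S: {a,b,c,d}  A: {c,d}  B: {d}
[3] (no change)
  S: {a,b,c,d}  A: {c,d}  B: {d}

FIRST(A) = ["c", "d"]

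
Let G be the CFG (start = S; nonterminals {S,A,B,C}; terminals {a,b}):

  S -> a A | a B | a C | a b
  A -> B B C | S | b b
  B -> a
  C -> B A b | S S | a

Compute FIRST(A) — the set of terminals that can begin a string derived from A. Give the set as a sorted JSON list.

Compute FIRST by fixpoint:
round 1:
  A via A→b b: +{b}
  B via B→a: +{a}
  C via C→B A b: +{a}
  S via S→a A: +{a}
  S: {a}  A: {b}  B: {a}  C: {a}
round 2:
  A via A→B B C: +{a}
  S: {a}  A: {a,b}  B: {a}  C: {a}
round 3: — fixpoint
  S: {a}  A: {a,b}  B: {a}  C: {a}

FIRST(A) = ["a", "b"]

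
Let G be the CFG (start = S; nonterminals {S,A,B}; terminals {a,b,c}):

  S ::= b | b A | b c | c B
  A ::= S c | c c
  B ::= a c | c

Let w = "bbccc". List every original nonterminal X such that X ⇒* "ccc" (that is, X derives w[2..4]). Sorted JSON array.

CNF form of G:
  S -> T0 B | T2 A | T2 T0 | b
  A -> S T0 | T0 T0
  B -> T1 T0 | c
  T0 -> c
  T1 -> a
  T2 -> b

CYK table (by increasing span) — only the sub-triangle for w[2..4]:
  [2..2]={B,T0}  "c"  orig:{B}
  [3..3]={B,T0}  "c"  orig:{B}
  [4..4]={B,T0}  "c"  orig:{B}
  [2..3]={A,S}  "cc"
  [3..4]={A,S}  "cc"
  [2..4]={A}  "ccc"

Original NTs in T[2,4] deriving "ccc": ["A"]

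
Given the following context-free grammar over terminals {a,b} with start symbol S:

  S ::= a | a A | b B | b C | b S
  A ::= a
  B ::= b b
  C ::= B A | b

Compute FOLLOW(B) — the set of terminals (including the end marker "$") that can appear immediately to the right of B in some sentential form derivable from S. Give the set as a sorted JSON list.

Compute FIRST by fixpoint:
round 1:
  A via A→a: +{a}
  B via B→b b: +{b}
  C via C→B A: +{b}
  S via S→a: +{a}
  S via S→b B: +{b}
  S: {a,b}  A: {a}  B: {b}  C: {b}
round 2: (no change)
  S: {a,b}  A: {a}  B: {b}  C: {b}

Compute FOLLOW by fixpoint:
seed FOLLOW(S) with $
iter 1:
  C→B A: FOLLOW(B) ⊇ FIRST(A) = {a}; new: +{a}
  S→a A: FOLLOW(A) ⊇ FOLLOW(S) ⊇ {$}; new: +{$}
  S→b B: FOLLOW(B) ⊇ FOLLOW(S) ⊇ {$}; new: +{$}
  S→b C: FOLLOW(C) ⊇ FOLLOW(S) ⊇ {$}; new: +{$}
  FOLLOW(S)={$}  FOLLOW(A)={$}  FOLLOW(B)={$,a}  FOLLOW(C)={$}
iter 2: (stable)
  FOLLOW(S)={$}  FOLLOW(A)={$}  FOLLOW(B)={$,a}  FOLLOW(C)={$}

FOLLOW(B) = ["$", "a"]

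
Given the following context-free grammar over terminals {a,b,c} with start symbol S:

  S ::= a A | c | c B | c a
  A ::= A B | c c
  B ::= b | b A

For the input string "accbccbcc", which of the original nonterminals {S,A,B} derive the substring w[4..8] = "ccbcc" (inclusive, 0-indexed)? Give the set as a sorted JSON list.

Convert to CNF:
  S -> T0 B | T0 T2 | T2 A | c
  A -> A B | T0 T0
  B -> T1 A | b
  T0 -> c
  T1 -> b
  T2 -> a

CYK table (by increasing span), restricted to cells inside w[4..8]:
  T[4,4] 'c' = {S,T0}  orig:{S}
  T[5,5] 'c' = {S,T0}  orig:{S}
  T[6,6] 'b' = {B,T1}  orig:{B}
  T[7,7] 'c' = {S,T0}  orig:{S}
  T[8,8] 'c' = {S,T0}  orig:{S}
  T[4,5] 'cc' = {A}
  T[5,6] 'cb' = {S}
  T[6,7] 'bc' = ∅
  T[7,8] 'cc' = {A}
  T[4,6] 'ccb' = {A}
  T[5,7] 'cbc' = ∅
  T[6,8] 'bcc' = {B}
  T[4,7] 'ccbc' = ∅
  T[5,8] 'cbcc' = {S}
  T[4,8] 'ccbcc' = {A}

Original NTs in T[4,8] deriving "ccbcc": ["A"]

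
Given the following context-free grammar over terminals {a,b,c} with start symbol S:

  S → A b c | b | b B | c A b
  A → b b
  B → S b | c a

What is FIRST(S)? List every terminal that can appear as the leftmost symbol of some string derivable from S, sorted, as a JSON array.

FIRST sets, iterate to fixpoint:
round 1:
  A via A→b b: +{b}
  B via B→c a: +{c}
  S via S→A b c: +{b}
  S via S→c A b: +{c}
  FIRST[S]={b,c}  FIRST[A]={b}  FIRST[B]={c}
round 2:
  B via B→S b: +{b}
  FIRST[S]={b,c}  FIRST[A]={b}  FIRST[B]={b,c}
round 3: (stable)
  FIRST[S]={b,c}  FIRST[A]={b}  FIRST[B]={b,c}

FIRST(S) = ["b", "c"]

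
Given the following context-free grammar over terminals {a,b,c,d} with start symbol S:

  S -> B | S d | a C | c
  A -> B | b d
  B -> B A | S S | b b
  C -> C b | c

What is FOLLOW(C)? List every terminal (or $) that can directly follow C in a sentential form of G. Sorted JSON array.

FIRST iteration:
pass 1:
  A via A→b d: +{b}
  B via B→b b: +{b}
  C via C→c: +{c}
  S via S→B: +{b}
  S via S→a C: +{a}
  S via S→c: +{c}
  FIRST(S)={a,b,c}  FIRST(A)={b}  FIRST(B)={b}  FIRST(C)={c}
pass 2:
  B via B→S S: +{a,c}
  FIRST(S)={a,b,c}  FIRST(A)={b}  FIRST(B)={a,b,c}  FIRST(C)={c}
pass 3:
  A via A→B: +{a,c}
  FIRST(S)={a,b,c}  FIRST(A)={a,b,c}  FIRST(B)={a,b,c}  FIRST(C)={c}
pass 4: (stable)
  FIRST(S)={a,b,c}  FIRST(A)={a,b,c}  FIRST(B)={a,b,c}  FIRST(C)={c}

FOLLOW sets:
initialize: $ ∈ FOLLOW(S)
round 1:
  B→B A: FOLLOW(B) ⊇ FIRST(A) = {a,b,c}; new: +{a,b,c}
  B→B A: FOLLOW(A) ⊇ FOLLOW(B) ⊇ {a,b,c}; new: +{a,b,c}
  B→S S: FOLLOW(S) ⊇ FIRST(S) = {a,b,c}; new: +{a,b,c}
  C→C b: FOLLOW(C) ⊇ FIRST(b) = {b}; new: +{b}
  S→B: FOLLOW(B) ⊇ FOLLOW(S) ⊇ {$,a,b,c}; new: +{$}
  S→S d: FOLLOW(S) ⊇ FIRST(d) = {d}; new: +{d}
  S→a C: FOLLOW(C) ⊇ FOLLOW(S) ⊇ {$,a,b,c,d}; new: +{$,a,c,d}
  FOLLOW(S)={$,a,b,c,d}  FOLLOW(A)={a,b,c}  FOLLOW(B)={$,a,b,c}  FOLLOW(C)={$,a,b,c,d}
round 2:
  B→B A: FOLLOW(A) ⊇ FOLLOW(B) ⊇ {$,a,b,c}; new: +{$}
  S→B: FOLLOW(B) ⊇ FOLLOW(S) ⊇ {$,a,b,c,d}; new: +{d}
  FOLLOW(S)={$,a,b,c,d}  FOLLOW(A)={$,a,b,c}  FOLLOW(B)={$,a,b,c,d}  FOLLOW(C)={$,a,b,c,d}
round 3:
  B→B A: FOLLOW(A) ⊇ FOLLOW(B) ⊇ {$,a,b,c,d}; new: +{d}
  FOLLOW(S)={$,a,b,c,d}  FOLLOW(A)={$,a,b,c,d}  FOLLOW(B)={$,a,b,c,d}  FOLLOW(C)={$,a,b,c,d}
round 4: (no change)
  FOLLOW(S)={$,a,b,c,d}  FOLLOW(A)={$,a,b,c,d}  FOLLOW(B)={$,a,b,c,d}  FOLLOW(C)={$,a,b,c,d}

FOLLOW(C) = ["$", "a", "b", "c", "d"]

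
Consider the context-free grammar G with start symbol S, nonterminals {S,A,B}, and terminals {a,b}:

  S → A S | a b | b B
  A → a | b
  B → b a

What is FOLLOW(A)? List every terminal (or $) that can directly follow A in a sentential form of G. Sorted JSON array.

Compute FIRST by fixpoint:
[1]
  A via A→a: +{a}
  A via A→b: +{b}
  B via B→b a: +{b}
  S via S→A S: +{a,b}
  FIRST[S]={a,b}  FIRST[A]={a,b}  FIRST[B]={b}
[2] — fixpoint
  FIRST[S]={a,b}  FIRST[A]={a,b}  FIRST[B]={b}

Compute FOLLOW by fixpoint:
initialize: $ ∈ FOLLOW(S)
iter 1:
  S→A S: FOLLOW(A) ⊇ FIRST(S) = {a,b}; new: +{a,b}
  S→b B: FOLLOW(B) ⊇ FOLLOW(S) ⊇ {$}; new: +{$}
  FOLLOW(S)={$}  FOLLOW(A)={a,b}  FOLLOW(B)={$}
iter 2: — fixpoint
  FOLLOW(S)={$}  FOLLOW(A)={a,b}  FOLLOW(B)={$}

FOLLOW(A) = ["a", "b"]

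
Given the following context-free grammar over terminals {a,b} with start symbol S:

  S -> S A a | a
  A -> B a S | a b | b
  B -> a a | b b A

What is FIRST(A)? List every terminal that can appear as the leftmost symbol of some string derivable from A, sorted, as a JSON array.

Compute FIRST by fixpoint:
pass 1:
  A via A→a b: +{a}
  A via A→b: +{b}
  B via B→a a: +{a}
  B via B→b b A: +{b}
  S via S→a: +{a}
  FIRST(S)={a}  FIRST(A)={a,b}  FIRST(B)={a,b}
pass 2: (no change)
  FIRST(S)={a}  FIRST(A)={a,b}  FIRST(B)={a,b}

FIRST(A) = ["a", "b"]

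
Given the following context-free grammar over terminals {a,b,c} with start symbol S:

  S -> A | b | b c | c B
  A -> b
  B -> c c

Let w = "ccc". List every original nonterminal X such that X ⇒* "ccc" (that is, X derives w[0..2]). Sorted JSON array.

Convert to CNF:
  S -> T0 B | T1 T0 | b
  A -> b
  B -> T0 T0
  T0 -> c
  T1 -> b

CYK fill (cells [i..j] with 0 ≤ i ≤ j ≤ 2 only):
  cell(0,0) c: {T0}  orig:{}
  cell(1,1) c: {T0}  orig:{}
  cell(2,2) c: {T0}  orig:{}
  cell(0,1) cc: {B}
  cell(1,2) cc: {B}
  cell(0,2) ccc: {S}

Original NTs in T[0,2] deriving "ccc": ["S"]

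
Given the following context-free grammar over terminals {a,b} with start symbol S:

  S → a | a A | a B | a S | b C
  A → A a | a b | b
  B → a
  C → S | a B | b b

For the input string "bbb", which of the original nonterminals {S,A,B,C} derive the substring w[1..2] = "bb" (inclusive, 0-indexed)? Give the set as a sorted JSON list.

CNF form of G:
  S -> T0 A | T0 B | T0 S | T1 C | a
  A -> A T0 | T0 T1 | b
  B -> a
  C -> T0 A | T0 B | T0 S | T1 C | T1 T1 | a
  T0 -> a
  T1 -> b

Fill CYK table bottom-up — only the sub-triangle for w[1..2]:
  [1..1]={A,T1}  "b"  orig:{A}
  [2..2]={A,T1}  "b"  orig:{A}
  [1..2]={C}  "bb"

Original NTs in T[1,2] deriving "bb": ["C"]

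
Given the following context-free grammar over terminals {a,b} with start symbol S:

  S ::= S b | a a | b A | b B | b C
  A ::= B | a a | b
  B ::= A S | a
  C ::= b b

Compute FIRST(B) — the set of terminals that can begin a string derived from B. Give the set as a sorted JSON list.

FIRST sets, iterate to fixpoint:
round 1:
  A via A→a a: +{a}
  A via A→b: +{b}
  B via B→A S: +{a,b}
  C via C→b b: +{b}
  S via S→a a: +{a}
  S via S→b A: +{b}
  S: {a,b}  A: {a,b}  B: {a,b}  C: {b}
round 2: (no change)
  S: {a,b}  A: {a,b}  B: {a,b}  C: {b}

FIRST(B) = ["a", "b"]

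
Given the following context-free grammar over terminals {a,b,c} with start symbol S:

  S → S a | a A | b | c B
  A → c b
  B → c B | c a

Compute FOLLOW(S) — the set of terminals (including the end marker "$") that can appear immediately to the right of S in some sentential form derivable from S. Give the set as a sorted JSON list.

FIRST sets, iterate to fixpoint:
round 1:
  A via A→c b: +{c}
  B via B→c B: +{c}
  S via S→a A: +{a}
  S via S→b: +{b}
  S via S→c B: +{c}
  S: {a,b,c}  A: {c}  B: {c}
round 2: — fixpoint
  S: {a,b,c}  A: {c}  B: {c}

FOLLOW sets:
FOLLOW(S) := {$}
[1]
  S→S a: FOLLOW(S) ⊇ FIRST(a) = {a}; new: +{a}
  S→a A: FOLLOW(A) ⊇ FOLLOW(S) ⊇ {$,a}; new: +{$,a}
  S→c B: FOLLOW(B) ⊇ FOLLOW(S) ⊇ {$,a}; new: +{$,a}
  FOLLOW(S)={$,a}  FOLLOW(A)={$,a}  FOLLOW(B)={$,a}
[2] (stable)
  FOLLOW(S)={$,a}  FOLLOW(A)={$,a}  FOLLOW(B)={$,a}

FOLLOW(S) = ["$", "a"]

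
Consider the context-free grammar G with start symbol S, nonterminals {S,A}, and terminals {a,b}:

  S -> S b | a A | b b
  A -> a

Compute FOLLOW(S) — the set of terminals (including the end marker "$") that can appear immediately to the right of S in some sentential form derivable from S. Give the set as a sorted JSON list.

FIRST iteration:
[1]
  A via A→a: +{a}
  S via S→a A: +{a}
  S via S→b b: +{b}
  FIRST[S]={a,b}  FIRST[A]={a}
[2] (stable)
  FIRST[S]={a,b}  FIRST[A]={a}

FOLLOW iteration:
initialize: $ ∈ FOLLOW(S)
pass 1:
  S→S b: FOLLOW(S) ⊇ FIRST(b) = {b}; new: +{b}
  S→a A: FOLLOW(A) ⊇ FOLLOW(S) ⊇ {$,b}; new: +{$,b}
  FOLLOW(S)={$,b}  FOLLOW(A)={$,b}
pass 2: — fixpoint
  FOLLOW(S)={$,b}  FOLLOW(A)={$,b}

FOLLOW(S) = ["$", "b"]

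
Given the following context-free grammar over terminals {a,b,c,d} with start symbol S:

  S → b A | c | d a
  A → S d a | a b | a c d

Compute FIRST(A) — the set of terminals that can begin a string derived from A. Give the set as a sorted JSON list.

FIRST iteration:
pass 1:
  A via A→a b: +{a}
  S via S→b A: +{b}
  S via S→c: +{c}
  S via S→d a: +{d}
  FIRST(S)={b,c,d}  FIRST(A)={a}
pass 2:
  A via A→S d a: +{b,c,d}
  FIRST(S)={b,c,d}  FIRST(A)={a,b,c,d}
pass 3: (stable)
  FIRST(S)={b,c,d}  FIRST(A)={a,b,c,d}

FIRST(A) = ["a", "b", "c", "d"]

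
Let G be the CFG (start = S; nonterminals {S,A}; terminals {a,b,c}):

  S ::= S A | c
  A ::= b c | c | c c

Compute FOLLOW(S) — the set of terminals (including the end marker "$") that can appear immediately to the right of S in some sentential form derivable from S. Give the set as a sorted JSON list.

FIRST iteration:
round 1:
  A via A→b c: +{b}
  A via A→c: +{c}
  S via S→c: +{c}
  FIRST[S]={c}  FIRST[A]={b,c}
round 2: (stable)
  FIRST[S]={c}  FIRST[A]={b,c}

FOLLOW iteration:
seed FOLLOW(S) with $
round 1:
  S→S A: FOLLOW(S) ⊇ FIRST(A) = {b,c}; new: +{b,c}
  S→S A: FOLLOW(A) ⊇ FOLLOW(S) ⊇ {$,b,c}; new: +{$,b,c}
  FOLLOW[S]={$,b,c}  FOLLOW[A]={$,b,c}
round 2: (no change)
  FOLLOW[S]={$,b,c}  FOLLOW[A]={$,b,c}

FOLLOW(S) = ["$", "b", "c"]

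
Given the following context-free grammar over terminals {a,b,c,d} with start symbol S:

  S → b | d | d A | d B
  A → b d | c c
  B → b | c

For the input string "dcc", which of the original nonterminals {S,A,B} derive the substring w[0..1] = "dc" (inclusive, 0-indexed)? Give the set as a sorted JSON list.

Convert to CNF:
  S -> T1 A | T1 B | b | d
  A -> T0 T1 | T2 T2
  B -> b | c
  T0 -> b
  T1 -> d
  T2 -> c

CYK table (by increasing span), restricted to cells inside w[0..1]:
  T[0,0] 'd' = {S,T1}  orig:{S}
  T[1,1] 'c' = {B,T2}  orig:{B}
  T[0,1] 'dc' = {S}

Original NTs in T[0,1] deriving "dc": ["S"]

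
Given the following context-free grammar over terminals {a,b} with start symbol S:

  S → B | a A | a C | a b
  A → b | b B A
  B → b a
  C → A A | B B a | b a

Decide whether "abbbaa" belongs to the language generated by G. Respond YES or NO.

CNF form of G:
  S -> T0 T1 | T1 A | T1 C | T1 T0
  A -> T0 X2 | b
  B -> T0 T1
  C -> A A | B X3 | T0 T1
  T0 -> b
  T1 -> a
  X2 -> B A
  X3 -> B T1

CYK fill:
  cell(0,0) a: {T1}  orig:{}
  cell(1,1) b: {A,T0}  orig:{A}
  cell(2,2) b: {A,T0}  orig:{A}
  cell(3,3) b: {A,T0}  orig:{A}
  cell(4,4) a: {T1}  orig:{}
  cell(5,5) a: {T1}  orig:{}
  cell(0,1) ab: {S}
  cell(1,2) bb: {C}
  cell(2,3) bb: {C}
  cell(3,4) ba: {B,C,S}
  cell(4,5) aa: ∅
  cell(0,2) abb: {S}
  cell(1,3) bbb: ∅
  cell(2,4) bba: ∅
  cell(3,5) baa: {X3}  orig:{}
  cell(0,3) abbb: ∅
  cell(1,4) bbba: ∅
  cell(2,5) bbaa: ∅
  cell(0,4) abbba: ∅
  cell(1,5) bbbaa: ∅
  cell(0,5) abbbaa: ∅

S ∉ T[0,5] ⇒ NO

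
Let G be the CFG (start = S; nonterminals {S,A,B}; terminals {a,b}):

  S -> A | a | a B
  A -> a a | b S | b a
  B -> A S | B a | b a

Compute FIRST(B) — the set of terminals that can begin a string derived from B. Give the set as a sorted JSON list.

FIRST iteration:
iter 1:
  A via A→a a: +{a}
  A via A→b S: +{b}
  B via B→A S: +{a,b}
  S via S→A: +{a,b}
  FIRST(S)={a,b}  FIRST(A)={a,b}  FIRST(B)={a,b}
iter 2: (stable)
  FIRST(S)={a,b}  FIRST(A)={a,b}  FIRST(B)={a,b}

FIRST(B) = ["a", "b"]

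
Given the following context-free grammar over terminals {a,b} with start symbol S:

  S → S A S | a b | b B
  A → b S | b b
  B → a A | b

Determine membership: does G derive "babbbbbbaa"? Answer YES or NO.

Convert to CNF:
  S -> S X2 | T0 B | T1 T0
  A -> T0 S | T0 T0
  B -> T1 A | b
  T0 -> b
  T1 -> a
  X2 -> A S

CYK fill:
  T[0,0] 'b' = {B,T0}  orig:{B}
  T[1,1] 'a' = {T1}  orig:{}
  T[2,2] 'b' = {B,T0}  orig:{B}
  T[3,3] 'b' = {B,T0}  orig:{B}
  T[4,4] 'b' = {B,T0}  orig:{B}
  T[5,5] 'b' = {B,T0}  orig:{B}
  T[6,6] 'b' = {B,T0}  orig:{B}
  T[7,7] 'b' = {B,T0}  orig:{B}
  T[8,8] 'a' = {T1}  orig:{}
  T[9,9] 'a' = {T1}  orig:{}
  T[0,1] 'ba' = ∅
  T[1,2] 'ab' = {S}
  T[2,3] 'bb' = {A,S}
  T[3,4] 'bb' = {A,S}
  T[4,5] 'bb' = {A,S}
  T[5,6] 'bb' = {A,S}
  T[6,7] 'bb' = {A,S}
  T[7,8] 'ba' = ∅
  T[8,9] 'aa' = ∅
  T[0,2] 'bab' = {A}
  T[1,3] 'abb' = {B}
  T[2,4] 'bbb' = {A}
  T[3,5] 'bbb' = {A}
  T[4,6] 'bbb' = {A}
  T[5,7] 'bbb' = {A}
  T[6,8] 'bba' = ∅
  T[7,9] 'baa' = ∅
  T[0,3] 'babb' = {S}
  T[1,4] 'abbb' = {B}
  T[2,5] 'bbbb' = {X2}  orig:{}
  T[3,6] 'bbbb' = {X2}  orig:{}
  T[4,7] 'bbbb' = {X2}  orig:{}
  T[5,8] 'bbba' = ∅
  T[6,9] 'bbaa' = ∅
  T[0,4] 'babbb' = {S,X2}  orig:{S}
  T[1,5] 'abbbb' = ∅
  T[2,6] 'bbbbb' = {X2}  orig:{}
  T[3,7] 'bbbbb' = {X2}  orig:{}
  T[4,8] 'bbbba' = ∅
  T[5,9] 'bbbaa' = ∅
  T[0,5] 'babbbb' = ∅
  T[1,6] 'abbbbb' = {S}
  T[2,7] 'bbbbbb' = {S}
  T[3,8] 'bbbbba' = ∅
  T[4,9] 'bbbbaa' = ∅
  T[0,6] 'babbbbb' = {A}
  T[1,7] 'abbbbbb' = {S}
  T[2,8] 'bbbbbba' = ∅
  T[3,9] 'bbbbbaa' = ∅
  T[0,7] 'babbbbbb' = {A,S}
  T[1,8] 'abbbbbba' = ∅
  T[2,9] 'bbbbbbaa' = ∅
  T[0,8] 'babbbbbba' = ∅
  T[1,9] 'abbbbbbaa' = ∅
  T[0,9] 'babbbbbbaa' = ∅

S ∉ T[0,9] ⇒ NO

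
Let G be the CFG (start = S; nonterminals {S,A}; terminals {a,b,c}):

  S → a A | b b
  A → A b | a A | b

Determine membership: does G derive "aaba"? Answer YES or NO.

Convert to CNF:
  S -> T0 T0 | T1 A
  A -> A T0 | T1 A | b
  T0 -> b
  T1 -> a

CYK table (by increasing span):
  T[0,0] 'a' = {T1}  orig:{}
  T[1,1] 'a' = {T1}  orig:{}
  T[2,2] 'b' = {A,T0}  orig:{A}
  T[3,3] 'a' = {T1}  orig:{}
  T[0,1] 'aa' = ∅
  T[1,2] 'ab' = {A,S}
  T[2,3] 'ba' = ∅
  T[0,2] 'aab' = {A,S}
  T[1,3] 'aba' = ∅
  T[0,3] 'aaba' = ∅

S ∉ T[0,3] ⇒ NO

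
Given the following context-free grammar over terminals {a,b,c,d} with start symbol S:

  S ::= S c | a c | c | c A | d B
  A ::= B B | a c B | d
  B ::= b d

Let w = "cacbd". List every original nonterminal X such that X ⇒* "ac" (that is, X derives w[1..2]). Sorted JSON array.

Convert to CNF:
  S -> S T1 | T0 T1 | T1 A | T3 B | c
  A -> B B | T0 X4 | d
  B -> T2 T3
  T0 -> a
  T1 -> c
  T2 -> b
  T3 -> d
  X4 -> T1 B

CYK table (by increasing span) (cells [i..j] with 1 ≤ i ≤ j ≤ 2 only):
  T[1,1] 'a' = {T0}  orig:{}
  T[2,2] 'c' = {S,T1}  orig:{S}
  T[1,2] 'ac' = {S}

Original NTs in T[1,2] deriving "ac": ["S"]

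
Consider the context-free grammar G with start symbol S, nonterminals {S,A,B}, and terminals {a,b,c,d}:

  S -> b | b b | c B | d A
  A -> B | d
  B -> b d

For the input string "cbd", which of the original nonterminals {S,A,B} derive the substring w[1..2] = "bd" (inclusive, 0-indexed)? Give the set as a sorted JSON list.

Convert to CNF:
  S -> T0 T0 | T1 A | T2 B | b
  A -> T0 T1 | d
  B -> T0 T1
  T0 -> b
  T1 -> d
  T2 -> c

CYK table (by increasing span), restricted to cells inside w[1..2]:
  cell(1,1) b: {S,T0}  orig:{S}
  cell(2,2) d: {A,T1}  orig:{A}
  cell(1,2) bd: {A,B}

Original NTs in T[1,2] deriving "bd": ["A", "B"]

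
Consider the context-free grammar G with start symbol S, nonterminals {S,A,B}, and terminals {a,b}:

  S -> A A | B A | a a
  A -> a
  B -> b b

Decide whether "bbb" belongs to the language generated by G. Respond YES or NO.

Convert to CNF:
  S -> A A | B A | T1 T1
  A -> a
  B -> T0 T0
  T0 -> b
  T1 -> a

CYK table (by increasing span):
  cell(0,0) b: {T0}  orig:{}
  cell(1,1) b: {T0}  orig:{}
  cell(2,2) b: {T0}  orig:{}
  cell(0,1) bb: {B}
  cell(1,2) bb: {B}
  cell(0,2) bbb: ∅

S ∉ T[0,2] ⇒ NO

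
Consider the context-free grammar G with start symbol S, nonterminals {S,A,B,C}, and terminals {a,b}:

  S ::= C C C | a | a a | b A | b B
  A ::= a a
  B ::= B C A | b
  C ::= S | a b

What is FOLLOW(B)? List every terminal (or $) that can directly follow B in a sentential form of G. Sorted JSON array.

FIRST iteration:
round 1:
  A via A→a a: +{a}
  B via B→b: +{b}
  C via C→a b: +{a}
  S via S→C C C: +{a}
  S via S→b A: +{b}
  S: {a,b}  A: {a}  B: {b}  C: {a}
round 2:
  C via C→S: +{b}
  S: {a,b}  A: {a}  B: {b}  C: {a,b}
round 3: — fixpoint
  S: {a,b}  A: {a}  B: {b}  C: {a,b}

FOLLOW sets:
FOLLOW(S) := {$}
round 1:
  B→B C A: FOLLOW(B) ⊇ FIRST(C) = {a,b}; new: +{a,b}
  B→B C A: FOLLOW(C) ⊇ FIRST(A) = {a}; new: +{a}
  B→B C A: FOLLOW(A) ⊇ FOLLOW(B) ⊇ {a,b}; new: +{a,b}
  C→S: FOLLOW(S) ⊇ FOLLOW(C) ⊇ {a}; new: +{a}
  S→C C C: FOLLOW(C) ⊇ FIRST(C) = {a,b}; new: +{b}
  S→C C C: FOLLOW(C) ⊇ FOLLOW(S) ⊇ {$,a}; new: +{$}
  S→b A: FOLLOW(A) ⊇ FOLLOW(S) ⊇ {$,a}; new: +{$}
  S→b B: FOLLOW(B) ⊇ FOLLOW(S) ⊇ {$,a}; new: +{$}
  FOLLOW(S)={$,a}  FOLLOW(A)={$,a,b}  FOLLOW(B)={$,a,b}  FOLLOW(C)={$,a,b}
round 2:
  C→S: FOLLOW(S) ⊇ FOLLOW(C) ⊇ {$,a,b}; new: +{b}
  FOLLOW(S)={$,a,b}  FOLLOW(A)={$,a,b}  FOLLOW(B)={$,a,b}  FOLLOW(C)={$,a,b}
round 3: (no change)
  FOLLOW(S)={$,a,b}  FOLLOW(A)={$,a,b}  FOLLOW(B)={$,a,b}  FOLLOW(C)={$,a,b}

FOLLOW(B) = ["$", "a", "b"]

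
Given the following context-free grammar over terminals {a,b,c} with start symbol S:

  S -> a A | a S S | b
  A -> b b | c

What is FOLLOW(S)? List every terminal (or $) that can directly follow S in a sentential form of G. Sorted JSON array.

Compute FIRST by fixpoint:
round 1:
  A via A→b b: +{b}
  A via A→c: +{c}
  S via S→a A: +{a}
  S via S→b: +{b}
  FIRST[S]={a,b}  FIRST[A]={b,c}
round 2: done
  FIRST[S]={a,b}  FIRST[A]={b,c}

Compute FOLLOW by fixpoint:
seed FOLLOW(S) with $
[1]
  S→a A: FOLLOW(A) ⊇ FOLLOW(S) ⊇ {$}; new: +{$}
  S→a S S: FOLLOW(S) ⊇ FIRST(S) = {a,b}; new: +{a,b}
  FOLLOW(S)={$,a,b}  FOLLOW(A)={$}
[2]
  S→a A: FOLLOW(A) ⊇ FOLLOW(S) ⊇ {$,a,b}; new: +{a,b}
  FOLLOW(S)={$,a,b}  FOLLOW(A)={$,a,b}
[3] — fixpoint
  FOLLOW(S)={$,a,b}  FOLLOW(A)={$,a,b}

FOLLOW(S) = ["$", "a", "b"]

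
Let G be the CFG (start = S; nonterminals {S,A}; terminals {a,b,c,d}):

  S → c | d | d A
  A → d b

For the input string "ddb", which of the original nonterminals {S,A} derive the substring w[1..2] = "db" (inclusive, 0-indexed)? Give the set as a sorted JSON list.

Convert to CNF:
  S -> T0 A | c | d
  A -> T0 T1
  T0 -> d
  T1 -> b

CYK fill (cells [i..j] with 1 ≤ i ≤ j ≤ 2 only):
  cell(1,1) d: {S,T0}  orig:{S}
  cell(2,2) b: {T1}  orig:{}
  cell(1,2) db: {A}

Original NTs in T[1,2] deriving "db": ["A"]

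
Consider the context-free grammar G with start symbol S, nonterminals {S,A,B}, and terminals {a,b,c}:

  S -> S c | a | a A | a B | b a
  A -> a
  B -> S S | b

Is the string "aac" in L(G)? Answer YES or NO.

CNF form of G:
  S -> S T0 | T1 A | T1 B | T2 T1 | a
  A -> a
  B -> S S | b
  T0 -> c
  T1 -> a
  T2 -> b

Fill CYK table bottom-up:
  cell(0,0) a: {A,S,T1}  orig:{A,S}
  cell(1,1) a: {A,S,T1}  orig:{A,S}
  cell(2,2) c: {T0}  orig:{}
  cell(0,1) aa: {B,S}
  cell(1,2) ac: {S}
  cell(0,2) aac: {B,S}

S ∈ T[0,2] ⇒ YES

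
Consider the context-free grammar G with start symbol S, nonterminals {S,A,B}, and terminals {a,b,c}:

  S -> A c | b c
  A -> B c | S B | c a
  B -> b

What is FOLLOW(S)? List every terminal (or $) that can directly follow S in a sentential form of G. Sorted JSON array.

FIRST iteration:
iter 1:
  A via A→c a: +{c}
  B via B→b: +{b}
  S via S→A c: +{c}
  S via S→b c: +{b}
  S: {b,c}  A: {c}  B: {b}
iter 2:
  A via A→B c: +{b}
  S: {b,c}  A: {b,c}  B: {b}
iter 3: — fixpoint
  S: {b,c}  A: {b,c}  B: {b}

FOLLOW sets:
seed FOLLOW(S) with $
iter 1:
  A→B c: FOLLOW(B) ⊇ FIRST(c) = {c}; new: +{c}
  A→S B: FOLLOW(S) ⊇ FIRST(B) = {b}; new: +{b}
  S→A c: FOLLOW(A) ⊇ FIRST(c) = {c}; new: +{c}
  FOLLOW[S]={$,b}  FOLLOW[A]={c}  FOLLOW[B]={c}
iter 2: (no change)
  FOLLOW[S]={$,b}  FOLLOW[A]={c}  FOLLOW[B]={c}

FOLLOW(S) = ["$", "b"]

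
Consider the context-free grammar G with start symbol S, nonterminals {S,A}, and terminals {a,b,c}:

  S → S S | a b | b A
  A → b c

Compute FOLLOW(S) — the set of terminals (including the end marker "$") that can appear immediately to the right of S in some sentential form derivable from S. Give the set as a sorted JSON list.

FIRST sets, iterate to fixpoint:
iter 1:
  A via A→b c: +{b}
  S via S→a b: +{a}
  S via S→b A: +{b}
  FIRST(S)={a,b}  FIRST(A)={b}
iter 2: — fixpoint
  FIRST(S)={a,b}  FIRST(A)={b}

FOLLOW iteration:
FOLLOW(S) := {$}
round 1:
  S→S S: FOLLOW(S) ⊇ FIRST(S) = {a,b}; new: +{a,b}
  S→b A: FOLLOW(A) ⊇ FOLLOW(S) ⊇ {$,a,b}; new: +{$,a,b}
  FOLLOW[S]={$,a,b}  FOLLOW[A]={$,a,b}
round 2: done
  FOLLOW[S]={$,a,b}  FOLLOW[A]={$,a,b}

FOLLOW(S) = ["$", "a", "b"]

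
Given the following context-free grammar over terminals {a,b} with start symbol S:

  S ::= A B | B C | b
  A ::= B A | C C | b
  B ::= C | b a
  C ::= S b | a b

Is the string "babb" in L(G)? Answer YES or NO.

CNF form of G:
  S -> A B | B C | b
  A -> B A | C C | b
  B -> S T0 | T0 T1 | T1 T0
  C -> S T0 | T1 T0
  T0 -> b
  T1 -> a

Fill CYK table bottom-up:
  [0..0]={A,S,T0}  "b"  orig:{A,S}
  [1..1]={T1}  "a"  orig:{}
  [2..2]={A,S,T0}  "b"  orig:{A,S}
  [3..3]={A,S,T0}  "b"  orig:{A,S}
  [0..1]={B}  "ba"
  [1..2]={B,C}  "ab"
  [2..3]={B,C}  "bb"
  [0..2]={A,S}  "bab"
  [1..3]={A}  "abb"
  [0..3]={B,C,S}  "babb"

S ∈ T[0,3] ⇒ YES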